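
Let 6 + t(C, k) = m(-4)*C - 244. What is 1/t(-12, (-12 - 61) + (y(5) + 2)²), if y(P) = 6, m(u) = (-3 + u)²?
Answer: -1/838 ≈ -0.0011933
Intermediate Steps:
t(C, k) = -250 + 49*C (t(C, k) = -6 + ((-3 - 4)²*C - 244) = -6 + ((-7)²*C - 244) = -6 + (49*C - 244) = -6 + (-244 + 49*C) = -250 + 49*C)
1/t(-12, (-12 - 61) + (y(5) + 2)²) = 1/(-250 + 49*(-12)) = 1/(-250 - 588) = 1/(-838) = -1/838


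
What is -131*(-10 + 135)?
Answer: -16375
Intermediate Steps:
-131*(-10 + 135) = -131*125 = -16375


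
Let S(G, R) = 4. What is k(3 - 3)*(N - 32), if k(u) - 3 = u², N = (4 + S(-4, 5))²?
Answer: 96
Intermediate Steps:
N = 64 (N = (4 + 4)² = 8² = 64)
k(u) = 3 + u²
k(3 - 3)*(N - 32) = (3 + (3 - 3)²)*(64 - 32) = (3 + 0²)*32 = (3 + 0)*32 = 3*32 = 96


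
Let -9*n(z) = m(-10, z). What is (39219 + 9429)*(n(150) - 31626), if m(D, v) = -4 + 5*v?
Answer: -4627722080/3 ≈ -1.5426e+9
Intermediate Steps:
n(z) = 4/9 - 5*z/9 (n(z) = -(-4 + 5*z)/9 = 4/9 - 5*z/9)
(39219 + 9429)*(n(150) - 31626) = (39219 + 9429)*((4/9 - 5/9*150) - 31626) = 48648*((4/9 - 250/3) - 31626) = 48648*(-746/9 - 31626) = 48648*(-285380/9) = -4627722080/3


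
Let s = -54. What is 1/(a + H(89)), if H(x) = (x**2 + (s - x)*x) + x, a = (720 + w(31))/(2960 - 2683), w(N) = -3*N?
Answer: -277/1305982 ≈ -0.00021210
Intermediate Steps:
a = 627/277 (a = (720 - 3*31)/(2960 - 2683) = (720 - 93)/277 = 627*(1/277) = 627/277 ≈ 2.2635)
H(x) = x + x**2 + x*(-54 - x) (H(x) = (x**2 + (-54 - x)*x) + x = (x**2 + x*(-54 - x)) + x = x + x**2 + x*(-54 - x))
1/(a + H(89)) = 1/(627/277 - 53*89) = 1/(627/277 - 4717) = 1/(-1305982/277) = -277/1305982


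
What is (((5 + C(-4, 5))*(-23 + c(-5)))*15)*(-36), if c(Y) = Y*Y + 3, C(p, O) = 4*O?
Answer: -67500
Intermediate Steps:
c(Y) = 3 + Y² (c(Y) = Y² + 3 = 3 + Y²)
(((5 + C(-4, 5))*(-23 + c(-5)))*15)*(-36) = (((5 + 4*5)*(-23 + (3 + (-5)²)))*15)*(-36) = (((5 + 20)*(-23 + (3 + 25)))*15)*(-36) = ((25*(-23 + 28))*15)*(-36) = ((25*5)*15)*(-36) = (125*15)*(-36) = 1875*(-36) = -67500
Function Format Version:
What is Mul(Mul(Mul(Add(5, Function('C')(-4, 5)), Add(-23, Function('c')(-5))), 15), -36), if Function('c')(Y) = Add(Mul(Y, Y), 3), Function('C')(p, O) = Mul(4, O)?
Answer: -67500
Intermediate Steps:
Function('c')(Y) = Add(3, Pow(Y, 2)) (Function('c')(Y) = Add(Pow(Y, 2), 3) = Add(3, Pow(Y, 2)))
Mul(Mul(Mul(Add(5, Function('C')(-4, 5)), Add(-23, Function('c')(-5))), 15), -36) = Mul(Mul(Mul(Add(5, Mul(4, 5)), Add(-23, Add(3, Pow(-5, 2)))), 15), -36) = Mul(Mul(Mul(Add(5, 20), Add(-23, Add(3, 25))), 15), -36) = Mul(Mul(Mul(25, Add(-23, 28)), 15), -36) = Mul(Mul(Mul(25, 5), 15), -36) = Mul(Mul(125, 15), -36) = Mul(1875, -36) = -67500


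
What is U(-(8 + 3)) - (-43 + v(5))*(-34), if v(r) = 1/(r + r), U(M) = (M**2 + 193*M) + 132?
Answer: -16643/5 ≈ -3328.6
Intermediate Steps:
U(M) = 132 + M**2 + 193*M
v(r) = 1/(2*r)
U(-(8 + 3)) - (-43 + v(5))*(-34) = (132 + (-(8 + 3))**2 + 193*(-(8 + 3))) - (-43 + (1/2)/5)*(-34) = (132 + (-1*11)**2 + 193*(-1*11)) - (-43 + (1/2)*(1/5))*(-34) = (132 + (-11)**2 + 193*(-11)) - (-43 + 1/10)*(-34) = (132 + 121 - 2123) - (-429)*(-34)/10 = -1870 - 1*7293/5 = -1870 - 7293/5 = -16643/5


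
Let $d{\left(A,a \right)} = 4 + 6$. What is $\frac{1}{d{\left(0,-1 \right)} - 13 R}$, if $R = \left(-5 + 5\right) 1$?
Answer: $\frac{1}{10} \approx 0.1$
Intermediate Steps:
$R = 0$ ($R = 0 \cdot 1 = 0$)
$d{\left(A,a \right)} = 10$
$\frac{1}{d{\left(0,-1 \right)} - 13 R} = \frac{1}{10 - 0} = \frac{1}{10 + 0} = \frac{1}{10}$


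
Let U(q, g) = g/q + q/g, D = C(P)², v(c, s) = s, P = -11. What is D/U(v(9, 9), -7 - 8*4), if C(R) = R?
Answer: -4719/178 ≈ -26.511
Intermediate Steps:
D = 121 (D = (-11)² = 121)
D/U(v(9, 9), -7 - 8*4) = 121/((-7 - 8*4)/9 + 9/(-7 - 8*4)) = 121/((-7 - 32)*(⅑) + 9/(-7 - 32)) = 121/(-39*⅑ + 9/(-39)) = 121/(-13/3 + 9*(-1/39)) = 121/(-13/3 - 3/13) = 121/(-178/39) = 121*(-39/178) = -4719/178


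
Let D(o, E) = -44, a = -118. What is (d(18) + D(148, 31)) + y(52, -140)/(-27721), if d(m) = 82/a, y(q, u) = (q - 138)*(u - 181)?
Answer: -74729031/1635539 ≈ -45.691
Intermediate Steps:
y(q, u) = (-181 + u)*(-138 + q) (y(q, u) = (-138 + q)*(-181 + u) = (-181 + u)*(-138 + q))
d(m) = -41/59 (d(m) = 82/(-118) = 82*(-1/118) = -41/59)
(d(18) + D(148, 31)) + y(52, -140)/(-27721) = (-41/59 - 44) + (24978 - 181*52 - 138*(-140) + 52*(-140))/(-27721) = -2637/59 + (24978 - 9412 + 19320 - 7280)*(-1/27721) = -2637/59 + 27606*(-1/27721) = -2637/59 - 27606/27721 = -74729031/1635539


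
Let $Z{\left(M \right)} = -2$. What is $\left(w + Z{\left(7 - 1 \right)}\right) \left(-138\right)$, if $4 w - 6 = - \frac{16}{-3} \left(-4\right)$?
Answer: $805$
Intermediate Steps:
$w = - \frac{23}{6}$ ($w = \frac{3}{2} + \frac{- \frac{16}{-3} \left(-4\right)}{4} = \frac{3}{2} + \frac{\left(-16\right) \left(- \frac{1}{3}\right) \left(-4\right)}{4} = \frac{3}{2} + \frac{\frac{16}{3} \left(-4\right)}{4} = \frac{3}{2} + \frac{1}{4} \left(- \frac{64}{3}\right) = \frac{3}{2} - \frac{16}{3} = - \frac{23}{6} \approx -3.8333$)
$\left(w + Z{\left(7 - 1 \right)}\right) \left(-138\right) = \left(- \frac{23}{6} - 2\right) \left(-138\right) = \left(- \frac{35}{6}\right) \left(-138\right) = 805$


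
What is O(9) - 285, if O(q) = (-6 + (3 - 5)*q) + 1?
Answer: -308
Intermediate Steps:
O(q) = -5 - 2*q (O(q) = (-6 - 2*q) + 1 = -5 - 2*q)
O(9) - 285 = (-5 - 2*9) - 285 = (-5 - 18) - 285 = -23 - 285 = -308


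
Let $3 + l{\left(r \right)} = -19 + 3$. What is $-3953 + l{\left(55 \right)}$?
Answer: $-3972$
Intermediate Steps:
$l{\left(r \right)} = -19$ ($l{\left(r \right)} = -3 + \left(-19 + 3\right) = -3 - 16 = -19$)
$-3953 + l{\left(55 \right)} = -3953 - 19 = -3972$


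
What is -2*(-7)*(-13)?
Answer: -182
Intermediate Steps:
-2*(-7)*(-13) = 14*(-13) = -182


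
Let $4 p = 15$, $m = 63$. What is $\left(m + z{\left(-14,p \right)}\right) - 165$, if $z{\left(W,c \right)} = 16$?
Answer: $-86$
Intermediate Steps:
$p = \frac{15}{4}$ ($p = \frac{1}{4} \cdot 15 = \frac{15}{4} \approx 3.75$)
$\left(m + z{\left(-14,p \right)}\right) - 165 = \left(63 + 16\right) - 165 = 79 - 165 = -86$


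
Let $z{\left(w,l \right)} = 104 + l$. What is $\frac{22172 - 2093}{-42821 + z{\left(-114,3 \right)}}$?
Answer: $- \frac{2231}{4746} \approx -0.47008$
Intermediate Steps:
$\frac{22172 - 2093}{-42821 + z{\left(-114,3 \right)}} = \frac{22172 - 2093}{-42821 + \left(104 + 3\right)} = \frac{20079}{-42821 + 107} = \frac{20079}{-42714} = 20079 \left(- \frac{1}{42714}\right) = - \frac{2231}{4746}$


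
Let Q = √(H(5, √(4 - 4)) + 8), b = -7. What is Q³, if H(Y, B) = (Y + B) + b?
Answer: 6*√6 ≈ 14.697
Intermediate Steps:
H(Y, B) = -7 + B + Y (H(Y, B) = (Y + B) - 7 = (B + Y) - 7 = -7 + B + Y)
Q = √6 (Q = √((-7 + √(4 - 4) + 5) + 8) = √((-7 + √0 + 5) + 8) = √((-7 + 0 + 5) + 8) = √(-2 + 8) = √6 ≈ 2.4495)
Q³ = (√6)³ = 6*√6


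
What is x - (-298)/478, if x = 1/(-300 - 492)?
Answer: 117769/189288 ≈ 0.62217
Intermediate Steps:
x = -1/792 (x = 1/(-792) = -1/792 ≈ -0.0012626)
x - (-298)/478 = -1/792 - (-298)/478 = -1/792 - 1*(-149/239) = -1/792 + 149/239 = 117769/189288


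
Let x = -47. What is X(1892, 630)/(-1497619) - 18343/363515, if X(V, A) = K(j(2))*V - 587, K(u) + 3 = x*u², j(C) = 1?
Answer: 7131076988/544406970785 ≈ 0.013099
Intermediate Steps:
K(u) = -3 - 47*u²
X(V, A) = -587 - 50*V (X(V, A) = (-3 - 47*1²)*V - 587 = (-3 - 47*1)*V - 587 = (-3 - 47)*V - 587 = -50*V - 587 = -587 - 50*V)
X(1892, 630)/(-1497619) - 18343/363515 = (-587 - 50*1892)/(-1497619) - 18343/363515 = (-587 - 94600)*(-1/1497619) - 18343*1/363515 = -95187*(-1/1497619) - 18343/363515 = 95187/1497619 - 18343/363515 = 7131076988/544406970785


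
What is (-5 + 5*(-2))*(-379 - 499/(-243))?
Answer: 457990/81 ≈ 5654.2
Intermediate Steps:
(-5 + 5*(-2))*(-379 - 499/(-243)) = (-5 - 10)*(-379 - 499*(-1/243)) = -15*(-379 + 499/243) = -15*(-91598/243) = 457990/81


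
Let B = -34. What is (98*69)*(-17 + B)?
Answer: -344862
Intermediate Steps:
(98*69)*(-17 + B) = (98*69)*(-17 - 34) = 6762*(-51) = -344862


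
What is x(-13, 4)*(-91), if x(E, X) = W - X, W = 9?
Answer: -455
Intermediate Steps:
x(E, X) = 9 - X
x(-13, 4)*(-91) = (9 - 1*4)*(-91) = (9 - 4)*(-91) = 5*(-91) = -455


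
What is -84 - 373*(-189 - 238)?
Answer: 159187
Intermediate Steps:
-84 - 373*(-189 - 238) = -84 - 373*(-427) = -84 + 159271 = 159187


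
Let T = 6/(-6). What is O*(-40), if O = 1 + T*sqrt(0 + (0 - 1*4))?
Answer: -40 + 80*I ≈ -40.0 + 80.0*I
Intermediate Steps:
T = -1 (T = 6*(-1/6) = -1)
O = 1 - 2*I (O = 1 - sqrt(0 + (0 - 1*4)) = 1 - sqrt(0 + (0 - 4)) = 1 - sqrt(0 - 4) = 1 - sqrt(-4) = 1 - 2*I ≈ 1.0 - 2.0*I)
O*(-40) = (1 - 2*I)*(-40) = -40 + 80*I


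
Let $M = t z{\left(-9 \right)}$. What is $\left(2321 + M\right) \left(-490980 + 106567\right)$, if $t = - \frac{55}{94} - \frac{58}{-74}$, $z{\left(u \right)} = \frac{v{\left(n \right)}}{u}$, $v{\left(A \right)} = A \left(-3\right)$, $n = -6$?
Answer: $- \frac{33006583512}{37} \approx -8.9207 \cdot 10^{8}$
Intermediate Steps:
$v{\left(A \right)} = - 3 A$
$z{\left(u \right)} = \frac{18}{u}$ ($z{\left(u \right)} = \frac{\left(-3\right) \left(-6\right)}{u} = \frac{18}{u}$)
$t = \frac{691}{3478}$ ($t = \left(-55\right) \frac{1}{94} - - \frac{29}{37} = - \frac{55}{94} + \frac{29}{37} = \frac{691}{3478} \approx 0.19868$)
$M = - \frac{691}{1739}$ ($M = \frac{691 \frac{18}{-9}}{3478} = \frac{691 \cdot 18 \left(- \frac{1}{9}\right)}{3478} = \frac{691}{3478} \left(-2\right) = - \frac{691}{1739} \approx -0.39735$)
$\left(2321 + M\right) \left(-490980 + 106567\right) = \left(2321 - \frac{691}{1739}\right) \left(-490980 + 106567\right) = \frac{4035528}{1739} \left(-384413\right) = - \frac{33006583512}{37}$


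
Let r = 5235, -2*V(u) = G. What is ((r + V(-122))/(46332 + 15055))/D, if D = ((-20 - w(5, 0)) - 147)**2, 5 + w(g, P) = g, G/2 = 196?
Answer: 5039/1712022043 ≈ 2.9433e-6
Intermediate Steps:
G = 392 (G = 2*196 = 392)
w(g, P) = -5 + g
V(u) = -196 (V(u) = -1/2*392 = -196)
D = 27889 (D = ((-20 - (-5 + 5)) - 147)**2 = ((-20 - 1*0) - 147)**2 = ((-20 + 0) - 147)**2 = (-20 - 147)**2 = (-167)**2 = 27889)
((r + V(-122))/(46332 + 15055))/D = ((5235 - 196)/(46332 + 15055))/27889 = (5039/61387)*(1/27889) = 5039/1712022043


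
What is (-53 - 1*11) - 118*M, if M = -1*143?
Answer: 16810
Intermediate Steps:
M = -143
(-53 - 1*11) - 118*M = (-53 - 1*11) - 118*(-143) = (-53 - 11) + 16874 = -64 + 16874 = 16810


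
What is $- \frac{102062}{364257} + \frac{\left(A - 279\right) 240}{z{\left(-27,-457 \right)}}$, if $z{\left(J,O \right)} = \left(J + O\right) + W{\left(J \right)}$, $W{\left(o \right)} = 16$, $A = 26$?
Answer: $\frac{613053334}{4735341} \approx 129.46$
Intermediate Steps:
$z{\left(J,O \right)} = 16 + J + O$ ($z{\left(J,O \right)} = \left(J + O\right) + 16 = 16 + J + O$)
$- \frac{102062}{364257} + \frac{\left(A - 279\right) 240}{z{\left(-27,-457 \right)}} = - \frac{102062}{364257} + \frac{\left(26 - 279\right) 240}{16 - 27 - 457} = \left(-102062\right) \frac{1}{364257} + \frac{\left(-253\right) 240}{-468} = - \frac{102062}{364257} - - \frac{5060}{39} = - \frac{102062}{364257} + \frac{5060}{39} = \frac{613053334}{4735341}$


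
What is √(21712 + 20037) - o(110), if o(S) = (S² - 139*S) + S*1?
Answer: 3080 + √41749 ≈ 3284.3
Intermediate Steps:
o(S) = S² - 138*S (o(S) = (S² - 139*S) + S = S² - 138*S)
√(21712 + 20037) - o(110) = √(21712 + 20037) - 110*(-138 + 110) = √41749 - 110*(-28) = √41749 - 1*(-3080) = √41749 + 3080 = 3080 + √41749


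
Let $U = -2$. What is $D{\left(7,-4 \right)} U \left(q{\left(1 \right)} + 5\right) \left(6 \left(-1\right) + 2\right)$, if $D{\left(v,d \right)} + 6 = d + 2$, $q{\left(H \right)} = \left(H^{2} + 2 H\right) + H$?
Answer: $-576$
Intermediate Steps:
$q{\left(H \right)} = H^{2} + 3 H$
$D{\left(v,d \right)} = -4 + d$ ($D{\left(v,d \right)} = -6 + \left(d + 2\right) = -6 + \left(2 + d\right) = -4 + d$)
$D{\left(7,-4 \right)} U \left(q{\left(1 \right)} + 5\right) \left(6 \left(-1\right) + 2\right) = \left(-4 - 4\right) \left(- 2 \left(1 \left(3 + 1\right) + 5\right)\right) \left(6 \left(-1\right) + 2\right) = - 8 \left(- 2 \left(1 \cdot 4 + 5\right)\right) \left(-6 + 2\right) = - 8 \left(- 2 \left(4 + 5\right)\right) \left(-4\right) = - 8 \left(\left(-2\right) 9\right) \left(-4\right) = \left(-8\right) \left(-18\right) \left(-4\right) = 144 \left(-4\right) = -576$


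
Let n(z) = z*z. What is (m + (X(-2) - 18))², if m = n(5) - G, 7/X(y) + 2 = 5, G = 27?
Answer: 2809/9 ≈ 312.11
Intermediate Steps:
n(z) = z²
X(y) = 7/3 (X(y) = 7/(-2 + 5) = 7/3)
m = -2 (m = 5² - 1*27 = 25 - 27 = -2)
(m + (X(-2) - 18))² = (-2 + (7/3 - 18))² = (-2 - 47/3)² = (-53/3)² = 2809/9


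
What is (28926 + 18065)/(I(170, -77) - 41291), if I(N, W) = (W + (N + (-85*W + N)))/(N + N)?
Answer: -3994235/3508033 ≈ -1.1386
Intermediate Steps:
I(N, W) = (-84*W + 2*N)/(2*N) (I(N, W) = (W + (N + (N - 85*W)))/((2*N)) = (W + (-85*W + 2*N))*(1/(2*N)) = (-84*W + 2*N)*(1/(2*N)) = (-84*W + 2*N)/(2*N))
(28926 + 18065)/(I(170, -77) - 41291) = (28926 + 18065)/((170 - 42*(-77))/170 - 41291) = 46991/((170 + 3234)/170 - 41291) = 46991/((1/170)*3404 - 41291) = 46991/(1702/85 - 41291) = 46991/(-3508033/85) = 46991*(-85/3508033) = -3994235/3508033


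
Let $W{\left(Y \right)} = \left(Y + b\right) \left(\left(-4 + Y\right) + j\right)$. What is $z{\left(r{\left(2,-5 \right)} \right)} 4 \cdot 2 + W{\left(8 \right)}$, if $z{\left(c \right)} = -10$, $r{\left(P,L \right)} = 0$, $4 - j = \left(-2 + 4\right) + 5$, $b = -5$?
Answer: $-77$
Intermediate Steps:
$j = -3$ ($j = 4 - \left(\left(-2 + 4\right) + 5\right) = 4 - \left(2 + 5\right) = 4 - 7 = -3$)
$W{\left(Y \right)} = \left(-7 + Y\right) \left(-5 + Y\right)$ ($W{\left(Y \right)} = \left(Y - 5\right) \left(\left(-4 + Y\right) - 3\right) = \left(-5 + Y\right) \left(-7 + Y\right) = \left(-7 + Y\right) \left(-5 + Y\right)$)
$z{\left(r{\left(2,-5 \right)} \right)} 4 \cdot 2 + W{\left(8 \right)} = - 10 \cdot 4 \cdot 2 + \left(35 + 8^{2} - 96\right) = \left(-10\right) 8 + \left(35 + 64 - 96\right) = -80 + 3 = -77$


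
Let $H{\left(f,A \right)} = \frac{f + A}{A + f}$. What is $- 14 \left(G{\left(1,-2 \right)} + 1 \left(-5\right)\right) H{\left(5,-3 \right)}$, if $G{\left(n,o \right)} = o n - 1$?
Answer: $112$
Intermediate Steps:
$G{\left(n,o \right)} = -1 + n o$ ($G{\left(n,o \right)} = n o - 1 = -1 + n o$)
$H{\left(f,A \right)} = 1$ ($H{\left(f,A \right)} = \frac{A + f}{A + f} = 1$)
$- 14 \left(G{\left(1,-2 \right)} + 1 \left(-5\right)\right) H{\left(5,-3 \right)} = - 14 \left(\left(-1 + 1 \left(-2\right)\right) + 1 \left(-5\right)\right) 1 = - 14 \left(\left(-1 - 2\right) - 5\right) 1 = - 14 \left(-3 - 5\right) 1 = \left(-14\right) \left(-8\right) 1 = 112 \cdot 1 = 112$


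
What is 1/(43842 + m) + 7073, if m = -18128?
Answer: 181875123/25714 ≈ 7073.0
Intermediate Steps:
1/(43842 + m) + 7073 = 1/(43842 - 18128) + 7073 = 1/25714 + 7073 = 181875123/25714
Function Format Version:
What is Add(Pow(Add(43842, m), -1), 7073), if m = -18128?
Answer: Rational(181875123, 25714) ≈ 7073.0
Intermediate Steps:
Add(Pow(Add(43842, m), -1), 7073) = Add(Pow(Add(43842, -18128), -1), 7073) = Add(Pow(25714, -1), 7073) = Add(Rational(1, 25714), 7073) = Rational(181875123, 25714)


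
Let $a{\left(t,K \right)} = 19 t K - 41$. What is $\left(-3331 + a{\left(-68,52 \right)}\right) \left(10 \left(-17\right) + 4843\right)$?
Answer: $-329708188$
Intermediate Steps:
$a{\left(t,K \right)} = -41 + 19 K t$ ($a{\left(t,K \right)} = 19 K t - 41 = -41 + 19 K t$)
$\left(-3331 + a{\left(-68,52 \right)}\right) \left(10 \left(-17\right) + 4843\right) = \left(-3331 + \left(-41 + 19 \cdot 52 \left(-68\right)\right)\right) \left(10 \left(-17\right) + 4843\right) = \left(-3331 - 67225\right) \left(-170 + 4843\right) = \left(-3331 - 67225\right) 4673 = \left(-70556\right) 4673 = -329708188$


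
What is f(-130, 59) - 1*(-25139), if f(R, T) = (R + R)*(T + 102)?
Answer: -16721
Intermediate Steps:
f(R, T) = 2*R*(102 + T) (f(R, T) = (2*R)*(102 + T) = 2*R*(102 + T))
f(-130, 59) - 1*(-25139) = 2*(-130)*(102 + 59) - 1*(-25139) = 2*(-130)*161 + 25139 = -41860 + 25139 = -16721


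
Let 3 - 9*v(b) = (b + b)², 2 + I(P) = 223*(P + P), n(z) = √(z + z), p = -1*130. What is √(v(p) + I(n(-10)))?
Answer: √(-67615 + 8028*I*√5)/3 ≈ 11.408 + 87.424*I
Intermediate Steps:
p = -130
n(z) = √2*√z (n(z) = √(2*z) = √2*√z)
I(P) = -2 + 446*P (I(P) = -2 + 223*(P + P) = -2 + 223*(2*P) = -2 + 446*P)
v(b) = ⅓ - 4*b²/9 (v(b) = ⅓ - (b + b)²/9 = ⅓ - 4*b²/9)
√(v(p) + I(n(-10))) = √((⅓ - 4/9*(-130)²) + (-2 + 446*(√2*√(-10)))) = √((⅓ - 4/9*16900) + (-2 + 446*(√2*(I*√10)))) = √((⅓ - 67600/9) + (-2 + 446*(2*I*√5))) = √(-67597/9 + (-2 + 892*I*√5)) = √(-67615/9 + 892*I*√5)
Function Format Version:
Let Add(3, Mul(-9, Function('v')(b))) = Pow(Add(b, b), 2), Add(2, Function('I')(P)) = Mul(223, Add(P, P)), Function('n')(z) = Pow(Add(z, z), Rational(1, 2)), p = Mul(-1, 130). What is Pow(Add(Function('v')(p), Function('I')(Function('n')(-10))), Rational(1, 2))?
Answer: Mul(Rational(1, 3), Pow(Add(-67615, Mul(8028, I, Pow(5, Rational(1, 2)))), Rational(1, 2))) ≈ Add(11.408, Mul(87.424, I))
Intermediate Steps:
p = -130
Function('n')(z) = Mul(Pow(2, Rational(1, 2)), Pow(z, Rational(1, 2))) (Function('n')(z) = Pow(Mul(2, z), Rational(1, 2)) = Mul(Pow(2, Rational(1, 2)), Pow(z, Rational(1, 2))))
Function('I')(P) = Add(-2, Mul(446, P)) (Function('I')(P) = Add(-2, Mul(223, Add(P, P))) = Add(-2, Mul(223, Mul(2, P))) = Add(-2, Mul(446, P)))
Function('v')(b) = Add(Rational(1, 3), Mul(Rational(-4, 9), Pow(b, 2))) (Function('v')(b) = Add(Rational(1, 3), Mul(Rational(-1, 9), Pow(Add(b, b), 2))) = Add(Rational(1, 3), Mul(Rational(-1, 9), Pow(Mul(2, b), 2))) = Add(Rational(1, 3), Mul(Rational(-1, 9), Mul(4, Pow(b, 2)))) = Add(Rational(1, 3), Mul(Rational(-4, 9), Pow(b, 2))))
Pow(Add(Function('v')(p), Function('I')(Function('n')(-10))), Rational(1, 2)) = Pow(Add(Add(Rational(1, 3), Mul(Rational(-4, 9), Pow(-130, 2))), Add(-2, Mul(446, Mul(Pow(2, Rational(1, 2)), Pow(-10, Rational(1, 2)))))), Rational(1, 2)) = Pow(Add(Add(Rational(1, 3), Mul(Rational(-4, 9), 16900)), Add(-2, Mul(446, Mul(Pow(2, Rational(1, 2)), Mul(I, Pow(10, Rational(1, 2))))))), Rational(1, 2)) = Pow(Add(Add(Rational(1, 3), Rational(-67600, 9)), Add(-2, Mul(446, Mul(2, I, Pow(5, Rational(1, 2)))))), Rational(1, 2)) = Pow(Add(Rational(-67597, 9), Add(-2, Mul(892, I, Pow(5, Rational(1, 2))))), Rational(1, 2)) = Pow(Add(Rational(-67615, 9), Mul(892, I, Pow(5, Rational(1, 2)))), Rational(1, 2))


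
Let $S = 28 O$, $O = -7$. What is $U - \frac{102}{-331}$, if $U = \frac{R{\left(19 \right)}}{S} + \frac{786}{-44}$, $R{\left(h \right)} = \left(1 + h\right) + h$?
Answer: $- \frac{12670221}{713636} \approx -17.754$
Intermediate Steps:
$R{\left(h \right)} = 1 + 2 h$
$S = -196$ ($S = 28 \left(-7\right) = -196$)
$U = - \frac{38943}{2156}$ ($U = \frac{1 + 2 \cdot 19}{-196} + \frac{786}{-44} = \left(1 + 38\right) \left(- \frac{1}{196}\right) + 786 \left(- \frac{1}{44}\right) = 39 \left(- \frac{1}{196}\right) - \frac{393}{22} = - \frac{39}{196} - \frac{393}{22} = - \frac{38943}{2156} \approx -18.063$)
$U - \frac{102}{-331} = - \frac{38943}{2156} - \frac{102}{-331} = - \frac{38943}{2156} - - \frac{102}{331} = - \frac{38943}{2156} + \frac{102}{331} = - \frac{12670221}{713636}$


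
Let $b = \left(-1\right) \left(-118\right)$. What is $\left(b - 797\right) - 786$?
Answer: $-1465$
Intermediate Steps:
$b = 118$
$\left(b - 797\right) - 786 = \left(118 - 797\right) - 786 = -679 - 786 = -1465$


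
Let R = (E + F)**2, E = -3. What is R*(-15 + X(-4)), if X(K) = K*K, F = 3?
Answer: 0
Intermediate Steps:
X(K) = K**2
R = 0 (R = (-3 + 3)**2 = 0**2 = 0)
R*(-15 + X(-4)) = 0*(-15 + (-4)**2) = 0*(-15 + 16) = 0*1 = 0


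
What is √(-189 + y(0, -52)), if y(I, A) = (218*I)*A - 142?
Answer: I*√331 ≈ 18.193*I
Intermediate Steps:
y(I, A) = -142 + 218*A*I (y(I, A) = 218*A*I - 142 = -142 + 218*A*I)
√(-189 + y(0, -52)) = √(-189 + (-142 + 218*(-52)*0)) = √(-189 + (-142 + 0)) = √(-189 - 142) = √(-331) = I*√331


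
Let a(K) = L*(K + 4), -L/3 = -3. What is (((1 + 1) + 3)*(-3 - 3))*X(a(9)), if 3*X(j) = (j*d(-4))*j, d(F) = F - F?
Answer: 0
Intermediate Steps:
d(F) = 0
L = 9 (L = -3*(-3) = 9)
a(K) = 36 + 9*K (a(K) = 9*(K + 4) = 9*(4 + K) = 36 + 9*K)
X(j) = 0 (X(j) = ((j*0)*j)/3 = (0*j)/3 = (⅓)*0 = 0)
(((1 + 1) + 3)*(-3 - 3))*X(a(9)) = (((1 + 1) + 3)*(-3 - 3))*0 = ((2 + 3)*(-6))*0 = (5*(-6))*0 = -30*0 = 0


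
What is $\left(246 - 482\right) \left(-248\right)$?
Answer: $58528$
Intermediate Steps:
$\left(246 - 482\right) \left(-248\right) = \left(-236\right) \left(-248\right) = 58528$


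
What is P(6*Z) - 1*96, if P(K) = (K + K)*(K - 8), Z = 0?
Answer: -96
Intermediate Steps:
P(K) = 2*K*(-8 + K) (P(K) = (2*K)*(-8 + K) = 2*K*(-8 + K))
P(6*Z) - 1*96 = 2*(6*0)*(-8 + 6*0) - 1*96 = 2*0*(-8 + 0) - 96 = 2*0*(-8) - 96 = 0 - 96 = -96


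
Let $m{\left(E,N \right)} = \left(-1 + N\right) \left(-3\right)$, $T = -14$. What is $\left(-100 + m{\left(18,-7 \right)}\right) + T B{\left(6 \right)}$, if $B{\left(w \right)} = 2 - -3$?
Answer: $-146$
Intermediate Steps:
$B{\left(w \right)} = 5$ ($B{\left(w \right)} = 2 + 3 = 5$)
$m{\left(E,N \right)} = 3 - 3 N$
$\left(-100 + m{\left(18,-7 \right)}\right) + T B{\left(6 \right)} = \left(-100 + \left(3 - -21\right)\right) - 70 = \left(-100 + \left(3 + 21\right)\right) - 70 = \left(-100 + 24\right) - 70 = -76 - 70 = -146$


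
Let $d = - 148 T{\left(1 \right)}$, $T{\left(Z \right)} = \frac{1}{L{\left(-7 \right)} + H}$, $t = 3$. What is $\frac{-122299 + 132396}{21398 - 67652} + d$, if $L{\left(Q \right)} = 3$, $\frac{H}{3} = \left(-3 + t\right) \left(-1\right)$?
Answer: $- \frac{763987}{15418} \approx -49.552$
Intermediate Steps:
$H = 0$ ($H = 3 \left(-3 + 3\right) \left(-1\right) = 3 \cdot 0 \left(-1\right) = 3 \cdot 0 = 0$)
$T{\left(Z \right)} = \frac{1}{3}$ ($T{\left(Z \right)} = \frac{1}{3 + 0} = \frac{1}{3}$)
$d = - \frac{148}{3}$ ($d = \left(-148\right) \frac{1}{3} = - \frac{148}{3} \approx -49.333$)
$\frac{-122299 + 132396}{21398 - 67652} + d = \frac{-122299 + 132396}{21398 - 67652} - \frac{148}{3} = \frac{10097}{-46254} - \frac{148}{3} = 10097 \left(- \frac{1}{46254}\right) - \frac{148}{3} = - \frac{10097}{46254} - \frac{148}{3} = - \frac{763987}{15418}$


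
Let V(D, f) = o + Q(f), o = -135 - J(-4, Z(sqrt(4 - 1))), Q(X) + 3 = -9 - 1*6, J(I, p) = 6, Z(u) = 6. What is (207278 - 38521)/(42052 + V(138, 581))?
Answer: 168757/41893 ≈ 4.0283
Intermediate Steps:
Q(X) = -18 (Q(X) = -3 + (-9 - 1*6) = -3 + (-9 - 6) = -3 - 15 = -18)
o = -141 (o = -135 - 1*6 = -135 - 6 = -141)
V(D, f) = -159 (V(D, f) = -141 - 18 = -159)
(207278 - 38521)/(42052 + V(138, 581)) = (207278 - 38521)/(42052 - 159) = 168757/41893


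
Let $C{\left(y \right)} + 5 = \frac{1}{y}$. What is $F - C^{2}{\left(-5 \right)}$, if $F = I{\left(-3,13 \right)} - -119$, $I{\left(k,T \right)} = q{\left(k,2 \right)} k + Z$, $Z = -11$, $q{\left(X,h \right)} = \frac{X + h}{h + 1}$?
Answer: $\frac{2049}{25} \approx 81.96$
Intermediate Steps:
$C{\left(y \right)} = -5 + \frac{1}{y}$
$q{\left(X,h \right)} = \frac{X + h}{1 + h}$
$I{\left(k,T \right)} = -11 + k \left(\frac{2}{3} + \frac{k}{3}\right)$ ($I{\left(k,T \right)} = \frac{k + 2}{1 + 2} k - 11 = \frac{2 + k}{3} k - 11 = \left(\frac{2}{3} + \frac{k}{3}\right) k - 11 = k \left(\frac{2}{3} + \frac{k}{3}\right) - 11 = -11 + k \left(\frac{2}{3} + \frac{k}{3}\right)$)
$F = 109$ ($F = \left(-11 + \frac{1}{3} \left(-3\right) \left(2 - 3\right)\right) - -119 = \left(-11 + \frac{1}{3} \left(-3\right) \left(-1\right)\right) + 119 = \left(-11 + 1\right) + 119 = -10 + 119 = 109$)
$F - C^{2}{\left(-5 \right)} = 109 - \left(-5 + \frac{1}{-5}\right)^{2} = 109 - \left(-5 - \frac{1}{5}\right)^{2} = 109 - \left(- \frac{26}{5}\right)^{2} = 109 - \frac{676}{25} = \frac{2049}{25}$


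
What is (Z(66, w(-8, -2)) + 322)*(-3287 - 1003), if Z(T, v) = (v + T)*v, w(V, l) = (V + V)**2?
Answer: -355014660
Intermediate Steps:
w(V, l) = 4*V**2 (w(V, l) = (2*V)**2 = 4*V**2)
Z(T, v) = v*(T + v) (Z(T, v) = (T + v)*v = v*(T + v))
(Z(66, w(-8, -2)) + 322)*(-3287 - 1003) = ((4*(-8)**2)*(66 + 4*(-8)**2) + 322)*(-3287 - 1003) = ((4*64)*(66 + 4*64) + 322)*(-4290) = (256*(66 + 256) + 322)*(-4290) = (256*322 + 322)*(-4290) = (82432 + 322)*(-4290) = 82754*(-4290) = -355014660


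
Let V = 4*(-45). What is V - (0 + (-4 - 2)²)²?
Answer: -1476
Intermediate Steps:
V = -180
V - (0 + (-4 - 2)²)² = -180 - (0 + (-4 - 2)²)² = -180 - (0 + (-6)²)² = -180 - (0 + 36)² = -180 - 1*36² = -180 - 1*1296 = -180 - 1296 = -1476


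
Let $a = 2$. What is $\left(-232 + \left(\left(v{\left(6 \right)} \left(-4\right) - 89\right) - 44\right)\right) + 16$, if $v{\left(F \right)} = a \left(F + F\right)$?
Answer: $-445$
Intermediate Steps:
$v{\left(F \right)} = 4 F$ ($v{\left(F \right)} = 2 \left(F + F\right) = 2 \cdot 2 F = 4 F$)
$\left(-232 + \left(\left(v{\left(6 \right)} \left(-4\right) - 89\right) - 44\right)\right) + 16 = \left(-232 + \left(\left(4 \cdot 6 \left(-4\right) - 89\right) - 44\right)\right) + 16 = \left(-232 + \left(\left(24 \left(-4\right) - 89\right) - 44\right)\right) + 16 = \left(-232 - 229\right) + 16 = -461 + 16 = -445$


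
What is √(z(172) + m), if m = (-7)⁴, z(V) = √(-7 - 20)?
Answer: √(2401 + 3*I*√3) ≈ 49.0 + 0.053*I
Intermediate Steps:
z(V) = 3*I*√3 (z(V) = √(-27) = 3*I*√3)
m = 2401
√(z(172) + m) = √(3*I*√3 + 2401) = √(2401 + 3*I*√3)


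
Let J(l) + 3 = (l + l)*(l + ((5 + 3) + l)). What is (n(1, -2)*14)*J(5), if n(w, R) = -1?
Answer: -2478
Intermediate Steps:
J(l) = -3 + 2*l*(8 + 2*l) (J(l) = -3 + (l + l)*(l + ((5 + 3) + l)) = -3 + (2*l)*(l + (8 + l)) = -3 + (2*l)*(8 + 2*l) = -3 + 2*l*(8 + 2*l))
(n(1, -2)*14)*J(5) = (-1*14)*(-3 + 4*5² + 16*5) = -14*(-3 + 4*25 + 80) = -14*(-3 + 100 + 80) = -14*177 = -2478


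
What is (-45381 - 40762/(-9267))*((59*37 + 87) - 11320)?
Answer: 3805569933250/9267 ≈ 4.1066e+8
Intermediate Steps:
(-45381 - 40762/(-9267))*((59*37 + 87) - 11320) = (-45381 - 40762*(-1/9267))*((2183 + 87) - 11320) = (-45381 + 40762/9267)*(2270 - 11320) = -420504965/9267*(-9050) = 3805569933250/9267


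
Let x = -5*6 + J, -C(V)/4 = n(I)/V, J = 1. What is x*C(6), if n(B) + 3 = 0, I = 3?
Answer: -58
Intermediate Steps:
n(B) = -3 (n(B) = -3 + 0 = -3)
C(V) = 12/V (C(V) = -(-12)/V = 12/V)
x = -29 (x = -5*6 + 1 = -30 + 1 = -29)
x*C(6) = -348/6 = -29*2 = -58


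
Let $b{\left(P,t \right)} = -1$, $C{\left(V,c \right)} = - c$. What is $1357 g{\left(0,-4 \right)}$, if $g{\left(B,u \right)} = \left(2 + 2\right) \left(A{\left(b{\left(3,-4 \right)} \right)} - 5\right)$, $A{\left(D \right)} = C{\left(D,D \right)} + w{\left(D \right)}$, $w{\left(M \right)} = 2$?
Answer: $-10856$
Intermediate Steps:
$A{\left(D \right)} = 2 - D$ ($A{\left(D \right)} = - D + 2 = 2 - D$)
$g{\left(B,u \right)} = -8$ ($g{\left(B,u \right)} = \left(2 + 2\right) \left(\left(2 - -1\right) - 5\right) = 4 \left(\left(2 + 1\right) - 5\right) = 4 \left(3 - 5\right) = 4 \left(-2\right) = -8$)
$1357 g{\left(0,-4 \right)} = 1357 \left(-8\right) = -10856$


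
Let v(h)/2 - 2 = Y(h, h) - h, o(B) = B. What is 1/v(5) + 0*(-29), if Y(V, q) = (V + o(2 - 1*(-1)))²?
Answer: 1/122 ≈ 0.0081967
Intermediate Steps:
Y(V, q) = (3 + V)² (Y(V, q) = (V + (2 - 1*(-1)))² = (V + (2 + 1))² = (V + 3)² = (3 + V)²)
v(h) = 4 - 2*h + 2*(3 + h)² (v(h) = 4 + 2*((3 + h)² - h) = 4 + (-2*h + 2*(3 + h)²) = 4 - 2*h + 2*(3 + h)²)
1/v(5) + 0*(-29) = 1/(4 - 2*5 + 2*(3 + 5)²) + 0*(-29) = 1/(4 - 10 + 2*8²) + 0 = 1/(4 - 10 + 2*64) + 0 = 1/(4 - 10 + 128) + 0 = 1/122 + 0 = 1/122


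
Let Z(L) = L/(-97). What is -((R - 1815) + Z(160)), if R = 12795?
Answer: -1064900/97 ≈ -10978.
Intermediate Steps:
Z(L) = -L/97 (Z(L) = L*(-1/97) = -L/97)
-((R - 1815) + Z(160)) = -((12795 - 1815) - 1/97*160) = -(10980 - 160/97) = -1*1064900/97 = -1064900/97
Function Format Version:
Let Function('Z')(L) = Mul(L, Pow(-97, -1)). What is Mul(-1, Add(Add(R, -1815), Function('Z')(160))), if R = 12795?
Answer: Rational(-1064900, 97) ≈ -10978.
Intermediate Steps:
Function('Z')(L) = Mul(Rational(-1, 97), L) (Function('Z')(L) = Mul(L, Rational(-1, 97)) = Mul(Rational(-1, 97), L))
Mul(-1, Add(Add(R, -1815), Function('Z')(160))) = Mul(-1, Add(Add(12795, -1815), Mul(Rational(-1, 97), 160))) = Mul(-1, Add(10980, Rational(-160, 97))) = Mul(-1, Rational(1064900, 97)) = Rational(-1064900, 97)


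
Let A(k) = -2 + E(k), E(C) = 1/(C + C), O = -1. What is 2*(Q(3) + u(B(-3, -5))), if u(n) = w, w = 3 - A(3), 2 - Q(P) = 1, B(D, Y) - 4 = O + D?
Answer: 35/3 ≈ 11.667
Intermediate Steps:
E(C) = 1/(2*C)
B(D, Y) = 3 + D (B(D, Y) = 4 + (-1 + D) = 3 + D)
Q(P) = 1 (Q(P) = 2 - 1*1 = 2 - 1 = 1)
A(k) = -2 + 1/(2*k)
w = 29/6 (w = 3 - (-2 + (1/2)/3) = 3 - (-2 + (1/2)*(1/3)) = 3 - (-2 + 1/6) = 3 - 1*(-11/6) = 3 + 11/6 = 29/6 ≈ 4.8333)
u(n) = 29/6
2*(Q(3) + u(B(-3, -5))) = 2*(1 + 29/6) = 2*(35/6) = 35/3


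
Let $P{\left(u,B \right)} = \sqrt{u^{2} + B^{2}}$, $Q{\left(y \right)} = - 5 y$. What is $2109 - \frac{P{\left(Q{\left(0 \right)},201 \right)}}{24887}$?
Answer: $\frac{52486482}{24887} \approx 2109.0$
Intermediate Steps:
$P{\left(u,B \right)} = \sqrt{B^{2} + u^{2}}$
$2109 - \frac{P{\left(Q{\left(0 \right)},201 \right)}}{24887} = 2109 - \frac{\sqrt{201^{2} + \left(\left(-5\right) 0\right)^{2}}}{24887} = 2109 - \sqrt{40401 + 0^{2}} \cdot \frac{1}{24887} = 2109 - \sqrt{40401 + 0} \cdot \frac{1}{24887} = 2109 - \sqrt{40401} \cdot \frac{1}{24887} = 2109 - 201 \cdot \frac{1}{24887} = 2109 - \frac{201}{24887} = \frac{52486482}{24887}$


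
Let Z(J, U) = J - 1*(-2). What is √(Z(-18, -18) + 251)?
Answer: √235 ≈ 15.330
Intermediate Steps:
Z(J, U) = 2 + J (Z(J, U) = J + 2 = 2 + J)
√(Z(-18, -18) + 251) = √((2 - 18) + 251) = √(-16 + 251) = √235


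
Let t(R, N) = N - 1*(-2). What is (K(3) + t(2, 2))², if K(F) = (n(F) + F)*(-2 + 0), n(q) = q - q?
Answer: 4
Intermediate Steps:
t(R, N) = 2 + N (t(R, N) = N + 2 = 2 + N)
n(q) = 0
K(F) = -2*F (K(F) = (0 + F)*(-2 + 0) = F*(-2) = -2*F)
(K(3) + t(2, 2))² = (-2*3 + (2 + 2))² = (-6 + 4)² = (-2)² = 4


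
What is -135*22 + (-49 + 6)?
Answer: -3013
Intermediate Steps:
-135*22 + (-49 + 6) = -2970 - 43 = -3013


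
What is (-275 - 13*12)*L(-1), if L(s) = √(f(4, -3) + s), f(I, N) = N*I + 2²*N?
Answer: -2155*I ≈ -2155.0*I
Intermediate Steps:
f(I, N) = 4*N + I*N (f(I, N) = I*N + 4*N = 4*N + I*N)
L(s) = √(-24 + s) (L(s) = √(-3*(4 + 4) + s) = √(-3*8 + s) = √(-24 + s))
(-275 - 13*12)*L(-1) = (-275 - 13*12)*√(-24 - 1) = (-275 - 156)*√(-25) = -2155*I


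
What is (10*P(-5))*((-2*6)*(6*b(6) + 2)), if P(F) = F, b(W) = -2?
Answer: -6000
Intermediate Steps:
(10*P(-5))*((-2*6)*(6*b(6) + 2)) = (10*(-5))*((-2*6)*(6*(-2) + 2)) = -(-600)*(-12 + 2) = -(-600)*(-10) = -50*120 = -6000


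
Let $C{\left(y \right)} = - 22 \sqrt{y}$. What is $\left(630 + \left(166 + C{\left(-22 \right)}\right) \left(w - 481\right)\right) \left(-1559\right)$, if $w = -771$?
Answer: $323027918 - 42941096 i \sqrt{22} \approx 3.2303 \cdot 10^{8} - 2.0141 \cdot 10^{8} i$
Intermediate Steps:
$\left(630 + \left(166 + C{\left(-22 \right)}\right) \left(w - 481\right)\right) \left(-1559\right) = \left(630 + \left(166 - 22 \sqrt{-22}\right) \left(-771 - 481\right)\right) \left(-1559\right) = \left(630 + \left(166 - 22 i \sqrt{22}\right) \left(-771 - 481\right)\right) \left(-1559\right) = \left(630 + \left(166 - 22 i \sqrt{22}\right) \left(-1252\right)\right) \left(-1559\right) = \left(630 - \left(207832 - 27544 i \sqrt{22}\right)\right) \left(-1559\right) = \left(-207202 + 27544 i \sqrt{22}\right) \left(-1559\right) = 323027918 - 42941096 i \sqrt{22}$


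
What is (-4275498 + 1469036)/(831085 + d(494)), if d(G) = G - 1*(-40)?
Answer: -2806462/831619 ≈ -3.3747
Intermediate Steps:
d(G) = 40 + G (d(G) = G + 40 = 40 + G)
(-4275498 + 1469036)/(831085 + d(494)) = (-4275498 + 1469036)/(831085 + (40 + 494)) = -2806462/(831085 + 534) = -2806462/831619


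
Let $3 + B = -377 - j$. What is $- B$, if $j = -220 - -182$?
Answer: $342$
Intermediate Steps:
$j = -38$ ($j = -220 + 182 = -38$)
$B = -342$ ($B = -3 - 339 = -342$)
$- B = \left(-1\right) \left(-342\right) = 342$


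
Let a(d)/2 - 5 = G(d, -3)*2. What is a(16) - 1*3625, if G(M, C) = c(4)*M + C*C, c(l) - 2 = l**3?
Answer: 645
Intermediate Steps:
c(l) = 2 + l**3
G(M, C) = C**2 + 66*M (G(M, C) = (2 + 4**3)*M + C*C = (2 + 64)*M + C**2 = 66*M + C**2 = C**2 + 66*M)
a(d) = 46 + 264*d (a(d) = 10 + 2*(((-3)**2 + 66*d)*2) = 10 + 2*((9 + 66*d)*2) = 10 + 2*(18 + 132*d) = 10 + (36 + 264*d) = 46 + 264*d)
a(16) - 1*3625 = (46 + 264*16) - 1*3625 = (46 + 4224) - 3625 = 4270 - 3625 = 645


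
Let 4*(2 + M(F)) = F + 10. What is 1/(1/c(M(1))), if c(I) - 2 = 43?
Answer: 45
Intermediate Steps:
M(F) = ½ + F/4 (M(F) = -2 + (F + 10)/4 = -2 + (10 + F)/4 = -2 + (5/2 + F/4) = ½ + F/4)
c(I) = 45 (c(I) = 2 + 43 = 45)
1/(1/c(M(1))) = 1/(1/45) = 45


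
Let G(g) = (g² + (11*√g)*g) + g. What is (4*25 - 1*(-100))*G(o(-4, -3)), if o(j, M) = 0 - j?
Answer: 21600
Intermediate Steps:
o(j, M) = -j
G(g) = g + g² + 11*g^(3/2) (G(g) = (g² + 11*g^(3/2)) + g = g + g² + 11*g^(3/2))
(4*25 - 1*(-100))*G(o(-4, -3)) = (4*25 - 1*(-100))*(-1*(-4) + (-1*(-4))² + 11*(-1*(-4))^(3/2)) = (100 + 100)*(4 + 4² + 11*4^(3/2)) = 200*(4 + 16 + 11*8) = 200*(4 + 16 + 88) = 200*108 = 21600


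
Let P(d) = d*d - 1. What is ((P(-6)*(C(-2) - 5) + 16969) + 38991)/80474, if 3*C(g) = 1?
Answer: 83695/120711 ≈ 0.69335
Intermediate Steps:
P(d) = -1 + d**2 (P(d) = d**2 - 1 = -1 + d**2)
C(g) = 1/3 (C(g) = (1/3)*1 = 1/3)
((P(-6)*(C(-2) - 5) + 16969) + 38991)/80474 = (((-1 + (-6)**2)*(1/3 - 5) + 16969) + 38991)/80474 = (((-1 + 36)*(-14/3) + 16969) + 38991)*(1/80474) = ((35*(-14/3) + 16969) + 38991)*(1/80474) = ((-490/3 + 16969) + 38991)*(1/80474) = (50417/3 + 38991)*(1/80474) = (167390/3)*(1/80474) = 83695/120711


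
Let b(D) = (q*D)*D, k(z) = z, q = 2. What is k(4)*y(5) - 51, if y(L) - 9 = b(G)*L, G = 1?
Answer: 25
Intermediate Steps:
b(D) = 2*D² (b(D) = (2*D)*D = 2*D²)
y(L) = 9 + 2*L (y(L) = 9 + (2*1²)*L = 9 + (2*1)*L = 9 + 2*L)
k(4)*y(5) - 51 = 4*(9 + 2*5) - 51 = 4*(9 + 10) - 51 = 4*19 - 51 = 76 - 51 = 25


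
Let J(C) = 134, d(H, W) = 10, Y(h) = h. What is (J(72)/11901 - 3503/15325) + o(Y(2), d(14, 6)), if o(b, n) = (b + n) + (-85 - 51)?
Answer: -22655105953/182382825 ≈ -124.22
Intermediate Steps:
o(b, n) = -136 + b + n (o(b, n) = (b + n) - 136 = -136 + b + n)
(J(72)/11901 - 3503/15325) + o(Y(2), d(14, 6)) = (134/11901 - 3503/15325) + (-136 + 2 + 10) = (134*(1/11901) - 3503*1/15325) - 124 = (134/11901 - 3503/15325) - 124 = -39635653/182382825 - 124 = -22655105953/182382825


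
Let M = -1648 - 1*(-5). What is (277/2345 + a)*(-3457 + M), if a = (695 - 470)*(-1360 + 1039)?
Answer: 172754694960/469 ≈ 3.6835e+8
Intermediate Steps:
a = -72225 (a = 225*(-321) = -72225)
M = -1643 (M = -1648 + 5 = -1643)
(277/2345 + a)*(-3457 + M) = (277/2345 - 72225)*(-3457 - 1643) = (277*(1/2345) - 72225)*(-5100) = (277/2345 - 72225)*(-5100) = -169367348/2345*(-5100) = 172754694960/469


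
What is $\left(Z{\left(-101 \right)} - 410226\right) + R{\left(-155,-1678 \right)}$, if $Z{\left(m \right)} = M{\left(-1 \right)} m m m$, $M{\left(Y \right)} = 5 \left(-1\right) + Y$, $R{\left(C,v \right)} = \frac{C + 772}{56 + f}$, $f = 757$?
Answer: $\frac{4692295157}{813} \approx 5.7716 \cdot 10^{6}$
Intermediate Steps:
$R{\left(C,v \right)} = \frac{772}{813} + \frac{C}{813}$ ($R{\left(C,v \right)} = \frac{C + 772}{56 + 757} = \frac{772 + C}{813} = \left(772 + C\right) \frac{1}{813} = \frac{772}{813} + \frac{C}{813}$)
$M{\left(Y \right)} = -5 + Y$
$Z{\left(m \right)} = - 6 m^{3}$ ($Z{\left(m \right)} = \left(-5 - 1\right) m m m = - 6 m^{2} m = - 6 m^{3}$)
$\left(Z{\left(-101 \right)} - 410226\right) + R{\left(-155,-1678 \right)} = \left(- 6 \left(-101\right)^{3} - 410226\right) + \left(\frac{772}{813} + \frac{1}{813} \left(-155\right)\right) = \left(\left(-6\right) \left(-1030301\right) - 410226\right) + \left(\frac{772}{813} - \frac{155}{813}\right) = \left(6181806 - 410226\right) + \frac{617}{813} = 5771580 + \frac{617}{813} = \frac{4692295157}{813}$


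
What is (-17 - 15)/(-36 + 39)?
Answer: -32/3 ≈ -10.667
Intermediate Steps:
(-17 - 15)/(-36 + 39) = -32/3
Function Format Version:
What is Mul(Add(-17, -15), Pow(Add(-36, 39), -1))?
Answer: Rational(-32, 3) ≈ -10.667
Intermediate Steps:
Mul(Add(-17, -15), Pow(Add(-36, 39), -1)) = Mul(-32, Pow(3, -1)) = Mul(-32, Rational(1, 3)) = Rational(-32, 3)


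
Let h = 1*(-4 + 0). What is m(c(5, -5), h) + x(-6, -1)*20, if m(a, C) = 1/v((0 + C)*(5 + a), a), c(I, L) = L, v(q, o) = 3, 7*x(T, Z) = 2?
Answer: 127/21 ≈ 6.0476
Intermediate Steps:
x(T, Z) = 2/7 (x(T, Z) = (⅐)*2 = 2/7)
h = -4 (h = 1*(-4) = -4)
m(a, C) = ⅓ (m(a, C) = 1/3 = ⅓)
m(c(5, -5), h) + x(-6, -1)*20 = ⅓ + (2/7)*20 = ⅓ + 40/7 = 127/21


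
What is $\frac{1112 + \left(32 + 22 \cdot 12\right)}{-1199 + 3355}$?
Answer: $\frac{32}{49} \approx 0.65306$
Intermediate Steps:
$\frac{1112 + \left(32 + 22 \cdot 12\right)}{-1199 + 3355} = \frac{1112 + \left(32 + 264\right)}{2156} = \left(1112 + 296\right) \frac{1}{2156} = 1408 \cdot \frac{1}{2156} = \frac{32}{49}$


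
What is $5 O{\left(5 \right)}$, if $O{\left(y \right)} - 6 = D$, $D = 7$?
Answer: $65$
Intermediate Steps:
$O{\left(y \right)} = 13$ ($O{\left(y \right)} = 6 + 7 = 13$)
$5 O{\left(5 \right)} = 5 \cdot 13 = 65$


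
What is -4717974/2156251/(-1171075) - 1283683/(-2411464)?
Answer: 3241479936029929411/6089264044698953800 ≈ 0.53233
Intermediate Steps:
-4717974/2156251/(-1171075) - 1283683/(-2411464) = -4717974*1/2156251*(-1/1171075) - 1283683*(-1/2411464) = -4717974/2156251*(-1/1171075) + 1283683/2411464 = 4717974/2525131639825 + 1283683/2411464 = 3241479936029929411/6089264044698953800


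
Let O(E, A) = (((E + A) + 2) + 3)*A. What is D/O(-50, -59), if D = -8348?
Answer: -2087/1534 ≈ -1.3605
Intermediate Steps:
O(E, A) = A*(5 + A + E) (O(E, A) = (((A + E) + 2) + 3)*A = ((2 + A + E) + 3)*A = (5 + A + E)*A = A*(5 + A + E))
D/O(-50, -59) = -8348*(-1/(59*(5 - 59 - 50))) = -8348/((-59*(-104))) = -8348/6136 = -8348*1/6136 = -2087/1534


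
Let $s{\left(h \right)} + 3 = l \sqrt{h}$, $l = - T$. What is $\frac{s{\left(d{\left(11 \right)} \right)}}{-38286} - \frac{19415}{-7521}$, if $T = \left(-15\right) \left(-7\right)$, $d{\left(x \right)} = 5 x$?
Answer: $\frac{82593917}{31994334} + \frac{35 \sqrt{55}}{12762} \approx 2.6019$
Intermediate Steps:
$T = 105$
$l = -105$ ($l = \left(-1\right) 105 = -105$)
$s{\left(h \right)} = -3 - 105 \sqrt{h}$
$\frac{s{\left(d{\left(11 \right)} \right)}}{-38286} - \frac{19415}{-7521} = \frac{-3 - 105 \sqrt{5 \cdot 11}}{-38286} - \frac{19415}{-7521} = \left(-3 - 105 \sqrt{55}\right) \left(- \frac{1}{38286}\right) - - \frac{19415}{7521} = \left(\frac{1}{12762} + \frac{35 \sqrt{55}}{12762}\right) + \frac{19415}{7521} = \frac{82593917}{31994334} + \frac{35 \sqrt{55}}{12762}$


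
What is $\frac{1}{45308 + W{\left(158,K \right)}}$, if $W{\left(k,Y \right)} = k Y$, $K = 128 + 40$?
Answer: $\frac{1}{71852} \approx 1.3917 \cdot 10^{-5}$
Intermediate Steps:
$K = 168$
$W{\left(k,Y \right)} = Y k$
$\frac{1}{45308 + W{\left(158,K \right)}} = \frac{1}{45308 + 168 \cdot 158} = \frac{1}{45308 + 26544} = \frac{1}{71852}$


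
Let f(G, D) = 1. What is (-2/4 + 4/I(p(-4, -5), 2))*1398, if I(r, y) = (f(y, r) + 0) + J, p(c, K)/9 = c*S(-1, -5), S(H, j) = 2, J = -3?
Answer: -3495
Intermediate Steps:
p(c, K) = 18*c (p(c, K) = 9*(c*2) = 9*(2*c) = 18*c)
I(r, y) = -2 (I(r, y) = (1 + 0) - 3 = 1 - 3 = -2)
(-2/4 + 4/I(p(-4, -5), 2))*1398 = (-2/4 + 4/(-2))*1398 = (-2*¼ + 4*(-½))*1398 = (-½ - 2)*1398 = -5/2*1398 = -3495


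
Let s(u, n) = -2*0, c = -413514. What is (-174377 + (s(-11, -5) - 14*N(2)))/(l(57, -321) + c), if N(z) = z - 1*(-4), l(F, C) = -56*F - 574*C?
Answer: 174461/232452 ≈ 0.75052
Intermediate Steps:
s(u, n) = 0
l(F, C) = -574*C - 56*F
N(z) = 4 + z (N(z) = z + 4 = 4 + z)
(-174377 + (s(-11, -5) - 14*N(2)))/(l(57, -321) + c) = (-174377 + (0 - 14*(4 + 2)))/((-574*(-321) - 56*57) - 413514) = (-174377 + (0 - 14*6))/((184254 - 3192) - 413514) = (-174377 + (0 - 84))/(181062 - 413514) = (-174377 - 84)/(-232452) = -174461*(-1/232452) = 174461/232452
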